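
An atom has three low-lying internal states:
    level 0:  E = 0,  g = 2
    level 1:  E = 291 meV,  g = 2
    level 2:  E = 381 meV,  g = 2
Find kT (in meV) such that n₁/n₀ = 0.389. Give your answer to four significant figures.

308.2 meV

n₁/n₀ = (g₁/g₀) exp[−(E₁−E₀)/kT] = 0.389.
⇒ (E₁−E₀)/kT = ln((2/2)/0.389) = ln(2.57069) = 0.944174.
kT = 291 meV / 0.944174 = 308.2 meV.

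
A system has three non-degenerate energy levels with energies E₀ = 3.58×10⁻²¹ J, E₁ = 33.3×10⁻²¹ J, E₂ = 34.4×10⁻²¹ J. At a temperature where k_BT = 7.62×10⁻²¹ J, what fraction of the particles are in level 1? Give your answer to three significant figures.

0.0195

Eᵢ/kT = 0.46982, 4.3701, 4.5144.
Z = Σ e^(−Eᵢ/kT) = e^(−0.46982) + e^(−4.3701) + e^(−4.5144) = 0.62511 + 0.012650 + 0.010950 = 0.64871.
P₁ = e^(−E₁/kT) / Z = 0.012650/0.64871 = 0.0195.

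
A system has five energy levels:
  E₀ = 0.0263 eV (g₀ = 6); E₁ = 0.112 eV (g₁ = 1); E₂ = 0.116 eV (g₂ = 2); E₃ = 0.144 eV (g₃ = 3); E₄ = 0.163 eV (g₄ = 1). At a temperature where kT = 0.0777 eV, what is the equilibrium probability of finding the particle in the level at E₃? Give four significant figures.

Eᵢ/kT = 0.338481, 1.44144, 1.49292, 1.85328, 2.09781.
Z = Σ gᵢe^(−Eᵢ/kT) = 6·e^(−0.338481) + 1·e^(−1.44144) + 2·e^(−1.49292) + 3·e^(−1.85328) + 1·e^(−2.09781) = 4.27711 + 0.236587 + 0.449431 + 0.470167 + 0.122725 = 5.55602.
P₃ = g₃ e^(−E₃/kT) / Z = 0.470167/5.55602 = 0.08462.

0.08462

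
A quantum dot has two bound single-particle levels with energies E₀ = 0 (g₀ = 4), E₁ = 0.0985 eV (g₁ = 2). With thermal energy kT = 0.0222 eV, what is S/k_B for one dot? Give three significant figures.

1.42

Eᵢ/kT = 0, 4.4369.
Z = Σ gᵢe^(−Eᵢ/kT) = 4·e^(−0) + 2·e^(−4.4369) = 4.0000 + 0.023665 = 4.0237.
⟨E⟩ = Σ EᵢPᵢ = 0.00057932 eV.
S/k_B = ln Z + ⟨E⟩/kT = ln(4.0237) + 0.00057932/0.0222 = 1.3922 + 0.026095 = 1.42.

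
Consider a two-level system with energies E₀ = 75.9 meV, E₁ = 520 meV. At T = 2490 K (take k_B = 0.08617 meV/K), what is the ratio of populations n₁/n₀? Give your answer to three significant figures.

k_BT = 0.08617 × 2490 K = 214.56 meV.
n₁/n₀ = exp[−(E₁−E₀)/kT] = exp(−(444.1 meV)/(214.56 meV)) = exp(-2.0698) = 0.126.

0.126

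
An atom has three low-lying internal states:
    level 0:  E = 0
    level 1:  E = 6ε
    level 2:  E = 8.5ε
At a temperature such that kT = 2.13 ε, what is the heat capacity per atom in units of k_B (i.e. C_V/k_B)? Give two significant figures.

Eᵢ/kT = 0, 2.817, 3.991.
Z = Σ e^(−Eᵢ/kT) = e^(−0) + e^(−2.817) + e^(−3.991) = 1.000 + 0.05979 + 0.01848 = 1.078.
⟨E⟩ = 0.4785 ε, ⟨E²⟩ = 3.235 ε².
C_V/k_B = (⟨E²⟩ − ⟨E⟩²)/(kT)² = (3.235 − 0.2290)/4.537 = 0.66.

0.66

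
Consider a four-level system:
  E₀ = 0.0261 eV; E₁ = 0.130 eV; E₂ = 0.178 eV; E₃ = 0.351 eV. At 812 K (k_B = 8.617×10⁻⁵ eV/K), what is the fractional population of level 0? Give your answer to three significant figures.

k_BT = 8.617×10⁻⁵ × 812 K = 0.069970 eV.
Eᵢ/kT = 0.37302, 1.8579, 2.5439, 5.0164.
Z = Σ e^(−Eᵢ/kT) = e^(−0.37302) + e^(−1.8579) + e^(−2.5439) + e^(−5.0164) = 0.68865 + 0.15600 + 0.078559 + 0.0066283 = 0.92984.
P₀ = e^(−E₀/kT) / Z = 0.68865/0.92984 = 0.741.

0.741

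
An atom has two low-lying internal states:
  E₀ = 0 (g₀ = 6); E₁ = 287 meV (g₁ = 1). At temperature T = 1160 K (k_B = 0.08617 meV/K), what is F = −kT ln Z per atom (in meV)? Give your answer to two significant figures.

-180 meV

k_BT = 0.08617 × 1160 K = 99.96 meV.
Eᵢ/kT = 0, 2.871.
Z = Σ gᵢe^(−Eᵢ/kT) = 6·e^(−0) + 1·e^(−2.871) = 6.000 + 0.05664 = 6.057.
F = −kT ln Z = −99.96 × ln(6.057) = −99.96 × 1.801 = -180 meV.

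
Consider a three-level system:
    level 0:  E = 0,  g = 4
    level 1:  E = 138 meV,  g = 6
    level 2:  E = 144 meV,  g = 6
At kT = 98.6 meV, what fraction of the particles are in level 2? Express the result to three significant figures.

Eᵢ/kT = 0, 1.3996, 1.4604.
Z = Σ gᵢe^(−Eᵢ/kT) = 4·e^(−0) + 6·e^(−1.3996) + 6·e^(−1.4604) = 4.0000 + 1.4802 + 1.3929 = 6.8731.
P₂ = g₂ e^(−E₂/kT) / Z = 1.3929/6.8731 = 0.203.

0.203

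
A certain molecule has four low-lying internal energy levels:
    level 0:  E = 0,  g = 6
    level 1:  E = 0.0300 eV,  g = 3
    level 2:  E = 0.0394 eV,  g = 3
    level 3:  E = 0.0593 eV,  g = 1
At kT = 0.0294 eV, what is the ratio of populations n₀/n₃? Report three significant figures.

n₀/n₃ = (g₀/g₃) exp[−(E₀−E₃)/kT] = (6/1) × exp(−(-0.0593 eV)/(0.0294 eV)) = (6/1) × exp(2.0170) = 45.1.

45.1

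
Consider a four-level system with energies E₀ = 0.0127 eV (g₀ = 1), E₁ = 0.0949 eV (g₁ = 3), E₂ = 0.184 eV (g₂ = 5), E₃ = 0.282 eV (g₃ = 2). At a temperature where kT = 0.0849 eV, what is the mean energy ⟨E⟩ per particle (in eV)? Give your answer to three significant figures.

0.0924 eV

Eᵢ/kT = 0.14959, 1.1178, 2.1673, 3.3216.
Z = Σ gᵢe^(−Eᵢ/kT) = 1·e^(−0.14959) + 3·e^(−1.1178) + 5·e^(−2.1673) + 2·e^(−3.3216) = 0.86106 + 0.98100 + 0.57243 + 0.072190 = 2.4867.
⟨E⟩ = Σ Eᵢ gᵢe^(−Eᵢ/kT) / Z = (0.0127·0.86106 + 0.0949·0.98100 + 0.184·0.57243 + 0.282·0.072190) / 2.4867 = 0.0924 eV.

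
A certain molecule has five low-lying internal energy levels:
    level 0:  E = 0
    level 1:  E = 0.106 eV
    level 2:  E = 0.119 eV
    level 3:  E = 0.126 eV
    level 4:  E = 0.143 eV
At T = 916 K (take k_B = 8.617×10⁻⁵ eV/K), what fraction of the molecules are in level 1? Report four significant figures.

0.1412

k_BT = 8.617×10⁻⁵ × 916 K = 0.0789317 eV.
Eᵢ/kT = 0, 1.34293, 1.50763, 1.59632, 1.81169.
Z = Σ e^(−Eᵢ/kT) = e^(−0) + e^(−1.34293) + e^(−1.50763) + e^(−1.59632) + e^(−1.81169) = 1.00000 + 0.261080 + 0.221434 + 0.202641 + 0.163378 = 1.84853.
P₁ = e^(−E₁/kT) / Z = 0.261080/1.84853 = 0.1412.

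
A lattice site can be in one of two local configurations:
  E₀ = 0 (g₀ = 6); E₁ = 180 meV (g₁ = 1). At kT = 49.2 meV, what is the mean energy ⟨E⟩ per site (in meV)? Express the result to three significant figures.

Eᵢ/kT = 0, 3.6585.
Z = Σ gᵢe^(−Eᵢ/kT) = 6·e^(−0) + 1·e^(−3.6585) = 6.0000 + 0.025771 = 6.0258.
⟨E⟩ = Σ Eᵢ gᵢe^(−Eᵢ/kT) / Z = (0·6.0000 + 180·0.025771) / 6.0258 = 0.770 meV.

0.770 meV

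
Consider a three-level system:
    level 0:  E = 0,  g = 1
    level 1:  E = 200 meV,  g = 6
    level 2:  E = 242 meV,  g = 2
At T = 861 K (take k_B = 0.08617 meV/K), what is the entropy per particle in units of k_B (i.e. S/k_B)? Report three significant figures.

1.30

k_BT = 0.08617 × 861 K = 74.192 meV.
Eᵢ/kT = 0, 2.6957, 3.2618.
Z = Σ gᵢe^(−Eᵢ/kT) = 1·e^(−0) + 6·e^(−2.6957) + 2·e^(−3.2618) = 1.0000 + 0.40497 + 0.076639 = 1.4816.
⟨E⟩ = Σ EᵢPᵢ = 67.185 meV.
S/k_B = ln Z + ⟨E⟩/kT = ln(1.4816) + 67.185/74.192 = 0.39312 + 0.90556 = 1.30.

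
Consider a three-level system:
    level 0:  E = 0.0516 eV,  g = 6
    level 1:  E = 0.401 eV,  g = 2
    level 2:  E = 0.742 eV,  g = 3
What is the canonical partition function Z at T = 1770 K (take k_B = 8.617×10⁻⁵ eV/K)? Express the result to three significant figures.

k_BT = 8.617×10⁻⁵ × 1770 K = 0.15252 eV.
Eᵢ/kT = 0.33832, 2.6292, 4.8649.
Z = Σ gᵢe^(−Eᵢ/kT) = 6·e^(−0.33832) + 2·e^(−2.6292) + 3·e^(−4.8649) = 4.2778 + 0.14427 + 0.023138 = 4.4452.

Z = 4.45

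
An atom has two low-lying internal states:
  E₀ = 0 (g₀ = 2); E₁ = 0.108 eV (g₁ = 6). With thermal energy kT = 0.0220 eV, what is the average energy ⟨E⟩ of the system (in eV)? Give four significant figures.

Eᵢ/kT = 0, 4.90909.
Z = Σ gᵢe^(−Eᵢ/kT) = 2·e^(−0) + 6·e^(−4.90909) = 2.00000 + 0.0442752 = 2.04428.
⟨E⟩ = Σ Eᵢ gᵢe^(−Eᵢ/kT) / Z = (0·2.00000 + 0.108·0.0442752) / 2.04428 = 0.002339 eV.

0.002339 eV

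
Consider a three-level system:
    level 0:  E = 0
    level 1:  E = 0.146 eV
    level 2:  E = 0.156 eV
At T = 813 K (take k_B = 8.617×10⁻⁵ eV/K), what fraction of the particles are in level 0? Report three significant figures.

0.811

k_BT = 8.617×10⁻⁵ × 813 K = 0.070056 eV.
Eᵢ/kT = 0, 2.0840, 2.2268.
Z = Σ e^(−Eᵢ/kT) = e^(−0) + e^(−2.0840) + e^(−2.2268) = 1.0000 + 0.12443 + 0.10787 = 1.2323.
P₀ = e^(−E₀/kT) / Z = 1.0000/1.2323 = 0.811.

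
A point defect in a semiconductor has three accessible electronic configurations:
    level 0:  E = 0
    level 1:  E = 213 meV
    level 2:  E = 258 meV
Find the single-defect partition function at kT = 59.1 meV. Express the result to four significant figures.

Eᵢ/kT = 0, 3.60406, 4.36548.
Z = Σ e^(−Eᵢ/kT) = e^(−0) + e^(−3.60406) + e^(−4.36548) = 1.00000 + 0.0272130 + 0.0127086 = 1.03992.

Z = 1.040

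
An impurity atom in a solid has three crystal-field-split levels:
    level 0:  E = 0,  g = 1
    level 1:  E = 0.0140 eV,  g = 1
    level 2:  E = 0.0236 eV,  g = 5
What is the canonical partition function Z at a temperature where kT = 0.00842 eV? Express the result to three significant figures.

Eᵢ/kT = 0, 1.6627, 2.8029.
Z = Σ gᵢe^(−Eᵢ/kT) = 1·e^(−0) + 1·e^(−1.6627) + 5·e^(−2.8029) = 1.0000 + 0.18963 + 0.30317 = 1.4928.

Z = 1.49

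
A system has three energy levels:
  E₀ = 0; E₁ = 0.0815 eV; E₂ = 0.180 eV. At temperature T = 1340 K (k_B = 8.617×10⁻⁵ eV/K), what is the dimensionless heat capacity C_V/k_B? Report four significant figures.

k_BT = 8.617×10⁻⁵ × 1340 K = 0.115468 eV.
Eᵢ/kT = 0, 0.705823, 1.55887.
Z = Σ e^(−Eᵢ/kT) = e^(−0) + e^(−0.705823) + e^(−1.55887) = 1.00000 + 0.493702 + 0.210374 = 1.70408.
⟨E⟩ = 0.0458335 eV, ⟨E²⟩ = 0.00592426 eV².
C_V/k_B = (⟨E²⟩ − ⟨E⟩²)/(kT)² = (0.00592426 − 0.00210071)/0.0133329 = 0.2868.

0.2868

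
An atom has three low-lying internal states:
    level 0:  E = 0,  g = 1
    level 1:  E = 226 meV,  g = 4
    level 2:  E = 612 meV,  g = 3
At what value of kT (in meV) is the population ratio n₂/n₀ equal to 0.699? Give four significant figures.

n₂/n₀ = (g₂/g₀) exp[−(E₂−E₀)/kT] = 0.699.
⇒ (E₂−E₀)/kT = ln((3/1)/0.699) = ln(4.29185) = 1.45672.
kT = 612 meV / 1.45672 = 420.1 meV.

420.1 meV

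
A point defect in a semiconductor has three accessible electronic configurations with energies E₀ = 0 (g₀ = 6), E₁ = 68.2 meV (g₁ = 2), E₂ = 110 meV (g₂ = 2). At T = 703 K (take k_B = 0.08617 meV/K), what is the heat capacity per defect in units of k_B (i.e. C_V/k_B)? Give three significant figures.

k_BT = 0.08617 × 703 K = 60.578 meV.
Eᵢ/kT = 0, 1.1258, 1.8158.
Z = Σ gᵢe^(−Eᵢ/kT) = 6·e^(−0) + 2·e^(−1.1258) + 2·e^(−1.8158) = 6.0000 + 0.64879 + 0.32542 = 6.9742.
⟨E⟩ = 11.477 meV, ⟨E²⟩ = 997.28 meV².
C_V/k_B = (⟨E²⟩ − ⟨E⟩²)/(kT)² = (997.28 − 131.72)/3669.7 = 0.236.

0.236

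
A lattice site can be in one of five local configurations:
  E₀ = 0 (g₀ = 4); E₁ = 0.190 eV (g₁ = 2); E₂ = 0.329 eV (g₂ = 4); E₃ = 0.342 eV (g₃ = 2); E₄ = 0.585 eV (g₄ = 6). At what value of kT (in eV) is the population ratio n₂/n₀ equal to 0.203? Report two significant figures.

0.21 eV

n₂/n₀ = (g₂/g₀) exp[−(E₂−E₀)/kT] = 0.203.
⇒ (E₂−E₀)/kT = ln((4/4)/0.203) = ln(4.926) = 1.595.
kT = 0.329 eV / 1.595 = 0.21 eV.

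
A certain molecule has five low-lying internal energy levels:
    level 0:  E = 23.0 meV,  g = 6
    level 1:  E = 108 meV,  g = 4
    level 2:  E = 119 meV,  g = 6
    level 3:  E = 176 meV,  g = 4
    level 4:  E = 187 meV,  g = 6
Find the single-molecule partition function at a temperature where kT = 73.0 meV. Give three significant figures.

Eᵢ/kT = 0.31507, 1.4795, 1.6301, 2.4110, 2.5616.
Z = Σ gᵢe^(−Eᵢ/kT) = 6·e^(−0.31507) + 4·e^(−1.4795) + 6·e^(−1.6301) + 4·e^(−2.4110) + 6·e^(−2.5616) = 4.3784 + 0.91101 + 1.1755 + 0.35890 + 0.46309 = 7.2869.

Z = 7.29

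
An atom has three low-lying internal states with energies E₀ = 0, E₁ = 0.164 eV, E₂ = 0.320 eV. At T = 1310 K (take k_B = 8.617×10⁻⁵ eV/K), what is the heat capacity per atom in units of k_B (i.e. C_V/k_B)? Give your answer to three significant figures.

0.594

k_BT = 8.617×10⁻⁵ × 1310 K = 0.11288 eV.
Eᵢ/kT = 0, 1.4529, 2.8349.
Z = Σ e^(−Eᵢ/kT) = e^(−0) + e^(−1.4529) + e^(−2.8349) = 1.0000 + 0.23389 + 0.058724 = 1.2926.
⟨E⟩ = 0.044213 eV, ⟨E²⟩ = 0.0095188 eV².
C_V/k_B = (⟨E²⟩ − ⟨E⟩²)/(kT)² = (0.0095188 − 0.0019548)/0.012742 = 0.594.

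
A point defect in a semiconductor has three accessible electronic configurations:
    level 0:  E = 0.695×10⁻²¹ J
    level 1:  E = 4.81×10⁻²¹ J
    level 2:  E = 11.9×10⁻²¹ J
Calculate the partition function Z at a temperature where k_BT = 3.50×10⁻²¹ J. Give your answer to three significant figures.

Eᵢ/kT = 0.19857, 1.3743, 3.4000.
Z = Σ e^(−Eᵢ/kT) = e^(−0.19857) + e^(−1.3743) + e^(−3.4000) = 0.81990 + 0.25302 + 0.033373 = 1.1063.

Z = 1.11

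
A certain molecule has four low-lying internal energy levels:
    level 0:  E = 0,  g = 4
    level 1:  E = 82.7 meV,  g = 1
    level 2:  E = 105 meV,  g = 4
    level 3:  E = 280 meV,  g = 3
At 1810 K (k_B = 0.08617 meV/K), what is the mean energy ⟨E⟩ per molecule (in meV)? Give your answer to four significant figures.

k_BT = 0.08617 × 1810 K = 155.968 meV.
Eᵢ/kT = 0, 0.530237, 0.673215, 1.79524.
Z = Σ gᵢe^(−Eᵢ/kT) = 4·e^(−0) + 1·e^(−0.530237) + 4·e^(−0.673215) + 3·e^(−1.79524) = 4.00000 + 0.588465 + 2.04026 + 0.498263 = 7.12699.
⟨E⟩ = Σ Eᵢ gᵢe^(−Eᵢ/kT) / Z = (0·4.00000 + 82.7·0.588465 + 105·2.04026 + 280·0.498263) / 7.12699 = 56.46 meV.

56.46 meV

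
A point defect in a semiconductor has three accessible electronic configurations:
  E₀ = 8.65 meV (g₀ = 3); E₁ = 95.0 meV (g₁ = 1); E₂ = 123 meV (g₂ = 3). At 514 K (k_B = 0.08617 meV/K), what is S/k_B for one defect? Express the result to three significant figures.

k_BT = 0.08617 × 514 K = 44.291 meV.
Eᵢ/kT = 0.19530, 2.1449, 2.7771.
Z = Σ gᵢe^(−Eᵢ/kT) = 3·e^(−0.19530) + 1·e^(−2.1449) + 3·e^(−2.7771) = 2.4678 + 0.11708 + 0.18666 = 2.7715.
⟨E⟩ = Σ EᵢPᵢ = 19.999 meV.
S/k_B = ln Z + ⟨E⟩/kT = ln(2.7715) + 19.999/44.291 = 1.0194 + 0.45154 = 1.47.

1.47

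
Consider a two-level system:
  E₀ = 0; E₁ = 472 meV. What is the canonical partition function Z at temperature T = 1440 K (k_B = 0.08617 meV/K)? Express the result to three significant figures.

Z = 1.02

k_BT = 0.08617 × 1440 K = 124.08 meV.
Eᵢ/kT = 0, 3.8040.
Z = Σ e^(−Eᵢ/kT) = e^(−0) + e^(−3.8040) = 1.0000 + 0.022281 = 1.0223.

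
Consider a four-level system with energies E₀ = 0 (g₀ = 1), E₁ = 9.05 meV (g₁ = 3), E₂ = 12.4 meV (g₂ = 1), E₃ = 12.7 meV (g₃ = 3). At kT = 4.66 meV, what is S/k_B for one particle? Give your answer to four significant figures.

1.446

Eᵢ/kT = 0, 1.94206, 2.66094, 2.72532.
Z = Σ gᵢe^(−Eᵢ/kT) = 1·e^(−0) + 3·e^(−1.94206) + 1·e^(−2.66094) + 3·e^(−2.72532) = 1.00000 + 0.430225 + 0.0698825 + 0.196576 = 1.69668.
⟨E⟩ = Σ EᵢPᵢ = 4.27694 meV.
S/k_B = ln Z + ⟨E⟩/kT = ln(1.69668) + 4.27694/4.66 = 0.528673 + 0.917798 = 1.446.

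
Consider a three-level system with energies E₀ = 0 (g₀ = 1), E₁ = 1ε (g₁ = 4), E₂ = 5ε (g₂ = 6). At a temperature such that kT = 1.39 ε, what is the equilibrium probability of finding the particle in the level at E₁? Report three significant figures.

0.626

Eᵢ/kT = 0, 0.71942, 3.5971.
Z = Σ gᵢe^(−Eᵢ/kT) = 1·e^(−0) + 4·e^(−0.71942) + 6·e^(−3.5971) = 1.0000 + 1.9481 + 0.16442 = 3.1125.
P₁ = g₁ e^(−E₁/kT) / Z = 1.9481/3.1125 = 0.626.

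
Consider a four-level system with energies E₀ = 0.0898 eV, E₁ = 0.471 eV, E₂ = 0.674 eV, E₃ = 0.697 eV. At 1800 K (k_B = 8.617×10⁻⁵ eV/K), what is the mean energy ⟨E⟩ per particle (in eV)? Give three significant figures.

0.141 eV

k_BT = 8.617×10⁻⁵ × 1800 K = 0.15511 eV.
Eᵢ/kT = 0.57894, 3.0366, 4.3453, 4.4936.
Z = Σ e^(−Eᵢ/kT) = e^(−0.57894) + e^(−3.0366) + e^(−4.3453) + e^(−4.4936) = 0.56049 + 0.047998 + 0.012968 + 0.011180 = 0.63264.
⟨E⟩ = Σ Eᵢ e^(−Eᵢ/kT) / Z = (0.0898·0.56049 + 0.471·0.047998 + 0.674·0.012968 + 0.697·0.011180) / 0.63264 = 0.141 eV.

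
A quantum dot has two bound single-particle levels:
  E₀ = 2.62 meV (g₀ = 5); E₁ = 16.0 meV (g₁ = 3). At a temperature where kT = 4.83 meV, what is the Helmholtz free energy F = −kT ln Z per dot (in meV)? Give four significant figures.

-5.332 meV

Eᵢ/kT = 0.542443, 3.31263.
Z = Σ gᵢe^(−Eᵢ/kT) = 5·e^(−0.542443) + 3·e^(−3.31263) = 2.90663 + 0.109261 = 3.01589.
F = −kT ln Z = −4.83 × ln(3.01589) = −4.83 × 1.10389 = -5.332 meV.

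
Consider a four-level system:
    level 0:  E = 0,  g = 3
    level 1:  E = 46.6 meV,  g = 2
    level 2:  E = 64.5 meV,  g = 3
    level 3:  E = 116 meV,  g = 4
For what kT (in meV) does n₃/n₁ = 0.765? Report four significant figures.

n₃/n₁ = (g₃/g₁) exp[−(E₃−E₁)/kT] = 0.765.
⇒ (E₃−E₁)/kT = ln((4/2)/0.765) = ln(2.61438) = 0.961027.
kT = 69.4 meV / 0.961027 = 72.21 meV.

72.21 meV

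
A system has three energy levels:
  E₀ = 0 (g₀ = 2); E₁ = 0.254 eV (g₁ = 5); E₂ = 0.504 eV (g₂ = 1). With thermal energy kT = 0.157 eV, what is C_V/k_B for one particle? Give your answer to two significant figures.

0.67

Eᵢ/kT = 0, 1.618, 3.210.
Z = Σ gᵢe^(−Eᵢ/kT) = 2·e^(−0) + 5·e^(−1.618) + 1·e^(−3.210) = 2.000 + 0.9915 + 0.04036 = 3.032.
⟨E⟩ = 0.08977 eV, ⟨E²⟩ = 0.02448 eV².
C_V/k_B = (⟨E²⟩ − ⟨E⟩²)/(kT)² = (0.02448 − 0.008059)/0.02465 = 0.67.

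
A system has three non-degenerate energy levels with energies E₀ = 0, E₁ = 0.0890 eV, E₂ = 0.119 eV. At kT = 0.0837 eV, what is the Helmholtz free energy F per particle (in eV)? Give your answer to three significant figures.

-0.0386 eV

Eᵢ/kT = 0, 1.0633, 1.4217.
Z = Σ e^(−Eᵢ/kT) = e^(−0) + e^(−1.0633) + e^(−1.4217) = 1.0000 + 0.34531 + 0.24130 = 1.5866.
F = −kT ln Z = −0.0837 × ln(1.5866) = −0.0837 × 0.46159 = -0.0386 eV.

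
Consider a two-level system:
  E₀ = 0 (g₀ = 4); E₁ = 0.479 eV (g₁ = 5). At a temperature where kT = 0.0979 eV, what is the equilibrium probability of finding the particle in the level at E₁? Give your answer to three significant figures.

0.00929

Eᵢ/kT = 0, 4.8927.
Z = Σ gᵢe^(−Eᵢ/kT) = 4·e^(−0) + 5·e^(−4.8927) = 4.0000 + 0.037506 = 4.0375.
P₁ = g₁ e^(−E₁/kT) / Z = 0.037506/4.0375 = 0.00929.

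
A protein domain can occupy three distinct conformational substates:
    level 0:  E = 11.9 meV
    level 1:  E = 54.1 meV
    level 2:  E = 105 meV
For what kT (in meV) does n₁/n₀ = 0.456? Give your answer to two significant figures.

n₁/n₀ = exp[−(E₁−E₀)/kT] = 0.456.
⇒ (E₁−E₀)/kT = ln(1/0.456) = ln(2.193) = 0.7853.
kT = 42.2 meV / 0.7853 = 54 meV.

54 meV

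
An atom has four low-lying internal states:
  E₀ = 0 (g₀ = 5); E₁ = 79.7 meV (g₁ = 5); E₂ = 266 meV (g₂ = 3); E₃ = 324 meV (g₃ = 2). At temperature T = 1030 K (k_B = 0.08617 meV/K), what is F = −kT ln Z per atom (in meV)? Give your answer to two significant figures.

-180 meV

k_BT = 0.08617 × 1030 K = 88.76 meV.
Eᵢ/kT = 0, 0.8979, 2.997, 3.650.
Z = Σ gᵢe^(−Eᵢ/kT) = 5·e^(−0) + 5·e^(−0.8979) + 3·e^(−2.997) + 2·e^(−3.650) = 5.000 + 2.037 + 0.1498 + 0.05198 = 7.239.
F = −kT ln Z = −88.76 × ln(7.239) = −88.76 × 1.979 = -180 meV.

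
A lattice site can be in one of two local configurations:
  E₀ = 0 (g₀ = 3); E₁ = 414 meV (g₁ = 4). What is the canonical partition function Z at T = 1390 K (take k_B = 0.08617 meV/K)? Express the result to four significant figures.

k_BT = 0.08617 × 1390 K = 119.776 meV.
Eᵢ/kT = 0, 3.45645.
Z = Σ gᵢe^(−Eᵢ/kT) = 3·e^(−0) + 4·e^(−3.45645) = 3.00000 + 0.126166 = 3.12617.

Z = 3.126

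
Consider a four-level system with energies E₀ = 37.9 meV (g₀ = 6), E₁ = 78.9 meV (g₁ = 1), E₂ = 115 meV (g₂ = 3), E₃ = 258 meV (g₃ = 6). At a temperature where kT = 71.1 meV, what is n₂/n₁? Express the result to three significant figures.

1.81

n₂/n₁ = (g₂/g₁) exp[−(E₂−E₁)/kT] = (3/1) × exp(−(36.1 meV)/(71.1 meV)) = (3/1) × exp(-0.50774) = 1.81.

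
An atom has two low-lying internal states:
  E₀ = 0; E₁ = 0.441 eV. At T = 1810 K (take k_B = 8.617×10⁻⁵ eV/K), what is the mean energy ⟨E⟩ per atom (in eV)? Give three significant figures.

0.0246 eV

k_BT = 8.617×10⁻⁵ × 1810 K = 0.15597 eV.
Eᵢ/kT = 0, 2.8275.
Z = Σ e^(−Eᵢ/kT) = e^(−0) + e^(−2.8275) = 1.0000 + 0.059161 = 1.0592.
⟨E⟩ = Σ Eᵢ e^(−Eᵢ/kT) / Z = (0·1.0000 + 0.441·0.059161) / 1.0592 = 0.0246 eV.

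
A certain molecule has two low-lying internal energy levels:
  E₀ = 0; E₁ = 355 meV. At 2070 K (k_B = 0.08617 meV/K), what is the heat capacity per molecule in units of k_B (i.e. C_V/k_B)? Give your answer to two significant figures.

k_BT = 0.08617 × 2070 K = 178.4 meV.
Eᵢ/kT = 0, 1.990.
Z = Σ e^(−Eᵢ/kT) = e^(−0) + e^(−1.990) = 1.000 + 0.1367 = 1.137.
⟨E⟩ = 42.68 meV, ⟨E²⟩ = 15150 meV².
C_V/k_B = (⟨E²⟩ − ⟨E⟩²)/(kT)² = (15150 − 1822)/31830 = 0.42.

0.42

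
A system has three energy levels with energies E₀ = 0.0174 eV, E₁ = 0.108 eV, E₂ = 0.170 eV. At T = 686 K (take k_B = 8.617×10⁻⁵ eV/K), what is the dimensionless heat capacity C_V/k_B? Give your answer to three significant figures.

k_BT = 8.617×10⁻⁵ × 686 K = 0.059113 eV.
Eᵢ/kT = 0.29435, 1.8270, 2.8758.
Z = Σ e^(−Eᵢ/kT) = e^(−0.29435) + e^(−1.8270) + e^(−2.8758) = 0.74502 + 0.16090 + 0.056371 = 0.96229.
⟨E⟩ = 0.041488 eV, ⟨E²⟩ = 0.0038776 eV².
C_V/k_B = (⟨E²⟩ − ⟨E⟩²)/(kT)² = (0.0038776 − 0.0017213)/0.0034943 = 0.617.

0.617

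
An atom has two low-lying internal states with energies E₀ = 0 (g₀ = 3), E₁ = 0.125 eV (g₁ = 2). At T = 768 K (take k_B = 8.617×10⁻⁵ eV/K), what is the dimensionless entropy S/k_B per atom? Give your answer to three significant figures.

1.37

k_BT = 8.617×10⁻⁵ × 768 K = 0.066179 eV.
Eᵢ/kT = 0, 1.8888.
Z = Σ gᵢe^(−Eᵢ/kT) = 3·e^(−0) + 2·e^(−1.8888) = 3.0000 + 0.30251 = 3.3025.
⟨E⟩ = Σ EᵢPᵢ = 0.011450 eV.
S/k_B = ln Z + ⟨E⟩/kT = ln(3.3025) + 0.011450/0.066179 = 1.1947 + 0.17302 = 1.37.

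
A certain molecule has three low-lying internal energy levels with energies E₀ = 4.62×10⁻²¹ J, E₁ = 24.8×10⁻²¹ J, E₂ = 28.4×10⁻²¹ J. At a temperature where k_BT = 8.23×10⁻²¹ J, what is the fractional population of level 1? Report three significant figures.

0.0754

Eᵢ/kT = 0.56136, 3.0134, 3.4508.
Z = Σ e^(−Eᵢ/kT) = e^(−0.56136) + e^(−3.0134) + e^(−3.4508) = 0.57043 + 0.049124 + 0.031720 = 0.65127.
P₁ = e^(−E₁/kT) / Z = 0.049124/0.65127 = 0.0754.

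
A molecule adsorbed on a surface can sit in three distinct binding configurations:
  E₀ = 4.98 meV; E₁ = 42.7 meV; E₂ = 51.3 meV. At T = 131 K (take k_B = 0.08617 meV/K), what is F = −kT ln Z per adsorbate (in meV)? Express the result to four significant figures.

4.409 meV

k_BT = 0.08617 × 131 K = 11.2883 meV.
Eᵢ/kT = 0.441165, 3.78268, 4.54453.
Z = Σ e^(−Eᵢ/kT) = e^(−0.441165) + e^(−3.78268) + e^(−4.54453) = 0.643287 + 0.0227616 + 0.0106252 = 0.676674.
F = −kT ln Z = −11.2883 × ln(0.676674) = −11.2883 × -0.390566 = 4.409 meV.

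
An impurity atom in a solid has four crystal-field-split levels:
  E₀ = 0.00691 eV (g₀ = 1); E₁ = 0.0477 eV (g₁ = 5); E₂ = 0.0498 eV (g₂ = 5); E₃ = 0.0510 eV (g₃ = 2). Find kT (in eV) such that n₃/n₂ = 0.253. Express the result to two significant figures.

0.0026 eV

n₃/n₂ = (g₃/g₂) exp[−(E₃−E₂)/kT] = 0.253.
⇒ (E₃−E₂)/kT = ln((2/5)/0.253) = ln(1.581) = 0.4581.
kT = 0.0012 eV / 0.4581 = 0.0026 eV.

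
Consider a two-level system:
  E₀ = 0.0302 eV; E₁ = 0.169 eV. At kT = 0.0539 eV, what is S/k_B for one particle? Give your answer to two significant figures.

Eᵢ/kT = 0.5603, 3.135.
Z = Σ e^(−Eᵢ/kT) = e^(−0.5603) + e^(−3.135) = 0.5710 + 0.04350 = 0.6145.
⟨E⟩ = Σ EᵢPᵢ = 0.04003 eV.
S/k_B = ln Z + ⟨E⟩/kT = ln(0.6145) + 0.04003/0.0539 = -0.4869 + 0.7427 = 0.26.

0.26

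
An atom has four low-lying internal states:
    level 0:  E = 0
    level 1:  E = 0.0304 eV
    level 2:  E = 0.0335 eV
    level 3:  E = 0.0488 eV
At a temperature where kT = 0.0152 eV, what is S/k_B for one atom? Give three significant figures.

Eᵢ/kT = 0, 2.0000, 2.2039, 3.2105.
Z = Σ e^(−Eᵢ/kT) = e^(−0) + e^(−2.0000) + e^(−2.2039) + e^(−3.2105) = 1.0000 + 0.13534 + 0.11037 + 0.040336 = 1.2860.
⟨E⟩ = Σ EᵢPᵢ = 0.0076051 eV.
S/k_B = ln Z + ⟨E⟩/kT = ln(1.2860) + 0.0076051/0.0152 = 0.25154 + 0.50034 = 0.752.

0.752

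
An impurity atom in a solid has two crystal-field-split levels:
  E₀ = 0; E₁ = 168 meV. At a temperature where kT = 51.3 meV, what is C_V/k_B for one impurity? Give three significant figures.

Eᵢ/kT = 0, 3.2749.
Z = Σ e^(−Eᵢ/kT) = e^(−0) + e^(−3.2749) = 1.0000 + 0.037821 = 1.0378.
⟨E⟩ = 6.1225 meV, ⟨E²⟩ = 1028.6 meV².
C_V/k_B = (⟨E²⟩ − ⟨E⟩²)/(kT)² = (1028.6 − 37.485)/2631.7 = 0.377.

0.377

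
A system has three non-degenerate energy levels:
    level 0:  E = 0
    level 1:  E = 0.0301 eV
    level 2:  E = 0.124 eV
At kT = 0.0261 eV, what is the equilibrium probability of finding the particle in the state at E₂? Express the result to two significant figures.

0.0065

Eᵢ/kT = 0, 1.153, 4.751.
Z = Σ e^(−Eᵢ/kT) = e^(−0) + e^(−1.153) + e^(−4.751) = 1.000 + 0.3157 + 0.008643 = 1.324.
P₂ = e^(−E₂/kT) / Z = 0.008643/1.324 = 0.0065.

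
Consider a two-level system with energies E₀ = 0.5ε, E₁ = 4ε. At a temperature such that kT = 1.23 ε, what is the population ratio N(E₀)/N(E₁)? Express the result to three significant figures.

17.2

n₀/n₁ = exp[−(E₀−E₁)/kT] = exp(−(-3.5ε)/(1.23ε)) = exp(2.8455) = 17.2.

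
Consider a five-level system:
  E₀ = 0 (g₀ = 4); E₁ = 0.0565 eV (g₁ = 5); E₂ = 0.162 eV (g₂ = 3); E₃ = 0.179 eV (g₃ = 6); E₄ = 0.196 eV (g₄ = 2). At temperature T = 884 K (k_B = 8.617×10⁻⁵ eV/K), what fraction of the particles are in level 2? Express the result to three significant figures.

k_BT = 8.617×10⁻⁵ × 884 K = 0.076174 eV.
Eᵢ/kT = 0, 0.74172, 2.1267, 2.3499, 2.5731.
Z = Σ gᵢe^(−Eᵢ/kT) = 4·e^(−0) + 5·e^(−0.74172) + 3·e^(−2.1267) + 6·e^(−2.3499) + 2·e^(−2.5731) = 4.0000 + 2.3815 + 0.35769 + 0.57227 + 0.15260 = 7.4641.
P₂ = g₂ e^(−E₂/kT) / Z = 0.35769/7.4641 = 0.0479.

0.0479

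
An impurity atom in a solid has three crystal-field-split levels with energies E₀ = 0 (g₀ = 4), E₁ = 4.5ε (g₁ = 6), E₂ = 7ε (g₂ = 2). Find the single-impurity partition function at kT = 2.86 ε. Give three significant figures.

Eᵢ/kT = 0, 1.5734, 2.4476.
Z = Σ gᵢe^(−Eᵢ/kT) = 4·e^(−0) + 6·e^(−1.5734) + 2·e^(−2.4476) = 4.0000 + 1.2440 + 0.17300 = 5.4170.

Z = 5.42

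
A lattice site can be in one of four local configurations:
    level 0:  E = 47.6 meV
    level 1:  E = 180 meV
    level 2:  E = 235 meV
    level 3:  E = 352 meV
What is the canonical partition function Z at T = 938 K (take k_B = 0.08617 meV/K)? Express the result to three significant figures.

Z = 0.730

k_BT = 0.08617 × 938 K = 80.827 meV.
Eᵢ/kT = 0.58891, 2.2270, 2.9074, 4.3550.
Z = Σ e^(−Eᵢ/kT) = e^(−0.58891) + e^(−2.2270) + e^(−2.9074) + e^(−4.3550) = 0.55493 + 0.10785 + 0.054618 + 0.012842 = 0.73024.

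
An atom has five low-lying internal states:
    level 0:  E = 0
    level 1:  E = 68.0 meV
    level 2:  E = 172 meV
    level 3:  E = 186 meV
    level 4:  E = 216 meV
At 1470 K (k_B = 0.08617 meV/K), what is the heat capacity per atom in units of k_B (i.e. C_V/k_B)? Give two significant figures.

k_BT = 0.08617 × 1470 K = 126.7 meV.
Eᵢ/kT = 0, 0.5367, 1.358, 1.468, 1.705.
Z = Σ e^(−Eᵢ/kT) = e^(−0) + e^(−0.5367) + e^(−1.358) + e^(−1.468) + e^(−1.705) = 1.000 + 0.5847 + 0.2572 + 0.2304 + 0.1818 = 2.254.
⟨E⟩ = 73.70 meV, ⟨E²⟩ = 11870 meV².
C_V/k_B = (⟨E²⟩ − ⟨E⟩²)/(kT)² = (11870 − 5432)/16050 = 0.40.

0.40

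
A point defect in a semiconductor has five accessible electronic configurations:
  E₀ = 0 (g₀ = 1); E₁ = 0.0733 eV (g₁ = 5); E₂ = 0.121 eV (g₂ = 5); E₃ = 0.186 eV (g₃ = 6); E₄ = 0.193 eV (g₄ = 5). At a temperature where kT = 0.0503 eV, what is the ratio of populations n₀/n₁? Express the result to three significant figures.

n₀/n₁ = (g₀/g₁) exp[−(E₀−E₁)/kT] = (1/5) × exp(−(-0.0733 eV)/(0.0503 eV)) = (1/5) × exp(1.4573) = 0.859.

0.859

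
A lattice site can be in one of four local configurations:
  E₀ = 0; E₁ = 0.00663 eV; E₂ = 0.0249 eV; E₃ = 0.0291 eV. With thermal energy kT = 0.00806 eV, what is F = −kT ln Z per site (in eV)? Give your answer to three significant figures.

-0.00333 eV

Eᵢ/kT = 0, 0.82258, 3.0893, 3.6104.
Z = Σ e^(−Eᵢ/kT) = e^(−0) + e^(−0.82258) + e^(−3.0893) + e^(−3.6104) = 1.0000 + 0.43930 + 0.045534 + 0.027041 = 1.5119.
F = −kT ln Z = −0.00806 × ln(1.5119) = −0.00806 × 0.41337 = -0.00333 eV.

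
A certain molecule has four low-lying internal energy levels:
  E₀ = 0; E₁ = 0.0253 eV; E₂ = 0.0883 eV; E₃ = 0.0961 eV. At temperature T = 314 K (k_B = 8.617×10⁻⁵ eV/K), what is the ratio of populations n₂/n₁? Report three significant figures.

0.0975

k_BT = 8.617×10⁻⁵ × 314 K = 0.027057 eV.
n₂/n₁ = exp[−(E₂−E₁)/kT] = exp(−(0.0630 eV)/(0.027057 eV)) = exp(-2.3284) = 0.0975.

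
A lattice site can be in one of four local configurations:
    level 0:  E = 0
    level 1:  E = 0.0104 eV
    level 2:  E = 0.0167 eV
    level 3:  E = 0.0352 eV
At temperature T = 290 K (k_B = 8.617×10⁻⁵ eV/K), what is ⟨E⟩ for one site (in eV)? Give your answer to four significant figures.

0.009942 eV

k_BT = 8.617×10⁻⁵ × 290 K = 0.0249893 eV.
Eᵢ/kT = 0, 0.416178, 0.668286, 1.40860.
Z = Σ e^(−Eᵢ/kT) = e^(−0) + e^(−0.416178) + e^(−0.668286) + e^(−1.40860) = 1.00000 + 0.659563 + 0.512586 + 0.244485 = 2.41663.
⟨E⟩ = Σ Eᵢ e^(−Eᵢ/kT) / Z = (0·1.00000 + 0.0104·0.659563 + 0.0167·0.512586 + 0.0352·0.244485) / 2.41663 = 0.009942 eV.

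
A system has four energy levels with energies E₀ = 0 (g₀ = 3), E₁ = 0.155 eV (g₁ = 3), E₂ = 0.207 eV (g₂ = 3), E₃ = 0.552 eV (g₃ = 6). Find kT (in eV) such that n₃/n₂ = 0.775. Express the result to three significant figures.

0.364 eV

n₃/n₂ = (g₃/g₂) exp[−(E₃−E₂)/kT] = 0.775.
⇒ (E₃−E₂)/kT = ln((6/3)/0.775) = ln(2.5806) = 0.94802.
kT = 0.345 eV / 0.94802 = 0.364 eV.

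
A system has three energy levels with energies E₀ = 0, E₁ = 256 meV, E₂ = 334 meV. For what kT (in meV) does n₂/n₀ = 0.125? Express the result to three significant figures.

n₂/n₀ = exp[−(E₂−E₀)/kT] = 0.125.
⇒ (E₂−E₀)/kT = ln(1/0.125) = ln(8.0000) = 2.0794.
kT = 334 meV / 2.0794 = 161 meV.

161 meV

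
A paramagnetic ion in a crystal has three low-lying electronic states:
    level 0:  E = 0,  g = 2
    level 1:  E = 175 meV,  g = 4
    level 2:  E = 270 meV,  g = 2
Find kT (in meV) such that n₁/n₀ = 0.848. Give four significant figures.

204.0 meV

n₁/n₀ = (g₁/g₀) exp[−(E₁−E₀)/kT] = 0.848.
⇒ (E₁−E₀)/kT = ln((4/2)/0.848) = ln(2.35849) = 0.858022.
kT = 175 meV / 0.858022 = 204.0 meV.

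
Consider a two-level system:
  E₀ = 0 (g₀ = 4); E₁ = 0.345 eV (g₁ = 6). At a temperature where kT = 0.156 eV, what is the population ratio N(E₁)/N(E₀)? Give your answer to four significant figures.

n₁/n₀ = (g₁/g₀) exp[−(E₁−E₀)/kT] = (6/4) × exp(−(0.345 eV)/(0.156 eV)) = (6/4) × exp(-2.21154) = 0.1643.

0.1643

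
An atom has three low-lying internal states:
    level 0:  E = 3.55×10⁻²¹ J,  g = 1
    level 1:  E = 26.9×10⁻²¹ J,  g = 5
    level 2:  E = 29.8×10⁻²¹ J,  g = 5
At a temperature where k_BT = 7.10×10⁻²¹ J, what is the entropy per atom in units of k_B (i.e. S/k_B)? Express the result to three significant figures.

Eᵢ/kT = 0.50000, 3.7887, 4.1972.
Z = Σ gᵢe^(−Eᵢ/kT) = 1·e^(−0.50000) + 5·e^(−3.7887) + 5·e^(−4.1972) = 0.60653 + 0.11312 + 0.075188 = 0.79484.
⟨E⟩ = Σ EᵢPᵢ = 9.3562 ×10⁻²¹ J.
S/k_B = ln Z + ⟨E⟩/kT = ln(0.79484) + 9.3562/7.10 = -0.22961 + 1.3178 = 1.09.

1.09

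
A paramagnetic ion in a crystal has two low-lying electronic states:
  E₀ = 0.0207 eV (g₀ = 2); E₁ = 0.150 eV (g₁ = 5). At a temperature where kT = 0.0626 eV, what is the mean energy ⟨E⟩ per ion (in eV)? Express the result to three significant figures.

0.0518 eV

Eᵢ/kT = 0.33067, 2.3962.
Z = Σ gᵢe^(−Eᵢ/kT) = 2·e^(−0.33067) + 5·e^(−2.3962) = 1.4369 + 0.45532 = 1.8922.
⟨E⟩ = Σ Eᵢ gᵢe^(−Eᵢ/kT) / Z = (0.0207·1.4369 + 0.150·0.45532) / 1.8922 = 0.0518 eV.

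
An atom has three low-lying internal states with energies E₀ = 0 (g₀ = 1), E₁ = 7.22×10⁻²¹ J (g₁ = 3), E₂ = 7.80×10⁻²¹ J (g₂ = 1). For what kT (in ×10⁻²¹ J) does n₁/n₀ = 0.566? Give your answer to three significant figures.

4.33 ×10⁻²¹ J

n₁/n₀ = (g₁/g₀) exp[−(E₁−E₀)/kT] = 0.566.
⇒ (E₁−E₀)/kT = ln((3/1)/0.566) = ln(5.3004) = 1.6678.
kT = 7.22 ×10⁻²¹ J / 1.6678 = 4.33 ×10⁻²¹ J.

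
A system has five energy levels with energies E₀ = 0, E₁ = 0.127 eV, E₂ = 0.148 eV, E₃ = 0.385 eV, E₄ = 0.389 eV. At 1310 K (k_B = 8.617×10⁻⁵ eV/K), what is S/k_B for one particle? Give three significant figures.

1.07

k_BT = 8.617×10⁻⁵ × 1310 K = 0.11288 eV.
Eᵢ/kT = 0, 1.1251, 1.3111, 3.4107, 3.4461.
Z = Σ e^(−Eᵢ/kT) = e^(−0) + e^(−1.1251) + e^(−1.3111) + e^(−3.4107) + e^(−3.4461) = 1.0000 + 0.32462 + 0.26952 + 0.033018 + 0.031870 = 1.6590.
⟨E⟩ = Σ EᵢPᵢ = 0.064030 eV.
S/k_B = ln Z + ⟨E⟩/kT = ln(1.6590) + 0.064030/0.11288 = 0.50622 + 0.56724 = 1.07.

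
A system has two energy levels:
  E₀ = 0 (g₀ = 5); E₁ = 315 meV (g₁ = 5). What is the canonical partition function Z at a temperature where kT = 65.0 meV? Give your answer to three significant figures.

Eᵢ/kT = 0, 4.8462.
Z = Σ gᵢe^(−Eᵢ/kT) = 5·e^(−0) + 5·e^(−4.8462) = 5.0000 + 0.039291 = 5.0393.

Z = 5.04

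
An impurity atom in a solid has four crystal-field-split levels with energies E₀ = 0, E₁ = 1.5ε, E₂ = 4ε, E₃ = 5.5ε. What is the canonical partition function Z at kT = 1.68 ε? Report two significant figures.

Eᵢ/kT = 0, 0.8929, 2.381, 3.274.
Z = Σ e^(−Eᵢ/kT) = e^(−0) + e^(−0.8929) + e^(−2.381) + e^(−3.274) = 1.000 + 0.4095 + 0.09246 + 0.03785 = 1.540.

Z = 1.5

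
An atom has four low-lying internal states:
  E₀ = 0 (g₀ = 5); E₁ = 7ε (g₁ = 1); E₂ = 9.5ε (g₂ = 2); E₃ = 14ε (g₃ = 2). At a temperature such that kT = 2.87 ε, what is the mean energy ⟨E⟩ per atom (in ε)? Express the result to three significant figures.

0.293 ε

Eᵢ/kT = 0, 2.4390, 3.3101, 4.8780.
Z = Σ gᵢe^(−Eᵢ/kT) = 5·e^(−0) + 1·e^(−2.4390) + 2·e^(−3.3101) + 2·e^(−4.8780) = 5.0000 + 0.087248 + 0.073025 + 0.015224 = 5.1755.
⟨E⟩ = Σ Eᵢ gᵢe^(−Eᵢ/kT) / Z = (0·5.0000 + 7·0.087248 + 9.5·0.073025 + 14·0.015224) / 5.1755 = 0.293 ε.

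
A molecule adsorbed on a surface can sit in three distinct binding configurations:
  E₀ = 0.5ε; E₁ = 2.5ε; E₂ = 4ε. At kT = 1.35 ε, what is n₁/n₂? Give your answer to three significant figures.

n₁/n₂ = exp[−(E₁−E₂)/kT] = exp(−(-1.5ε)/(1.35ε)) = exp(1.1111) = 3.04.

3.04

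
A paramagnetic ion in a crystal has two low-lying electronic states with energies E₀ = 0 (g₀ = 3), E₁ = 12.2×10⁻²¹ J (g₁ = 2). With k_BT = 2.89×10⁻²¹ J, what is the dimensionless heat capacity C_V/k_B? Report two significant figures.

0.17

Eᵢ/kT = 0, 4.221.
Z = Σ gᵢe^(−Eᵢ/kT) = 3·e^(−0) + 2·e^(−4.221) = 3.000 + 0.02937 = 3.029.
⟨E⟩ = 0.1183, ⟨E²⟩ = 1.443.
C_V/k_B = (⟨E²⟩ − ⟨E⟩²)/(kT)² = (1.443 − 0.01399)/8.352 = 0.17.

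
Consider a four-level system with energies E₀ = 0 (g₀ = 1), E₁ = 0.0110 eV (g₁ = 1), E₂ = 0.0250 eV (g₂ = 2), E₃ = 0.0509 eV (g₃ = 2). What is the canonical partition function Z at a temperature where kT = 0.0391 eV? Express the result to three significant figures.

Z = 3.35

Eᵢ/kT = 0, 0.28133, 0.63939, 1.3018.
Z = Σ gᵢe^(−Eᵢ/kT) = 1·e^(−0) + 1·e^(−0.28133) + 2·e^(−0.63939) + 2·e^(−1.3018) = 1.0000 + 0.75478 + 1.0552 + 0.54408 = 3.3541.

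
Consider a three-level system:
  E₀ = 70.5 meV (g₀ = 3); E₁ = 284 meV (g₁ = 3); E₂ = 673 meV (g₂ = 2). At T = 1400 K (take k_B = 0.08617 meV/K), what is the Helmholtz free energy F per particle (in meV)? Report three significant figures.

-81.5 meV

k_BT = 0.08617 × 1400 K = 120.64 meV.
Eᵢ/kT = 0.58438, 2.3541, 5.5786.
Z = Σ gᵢe^(−Eᵢ/kT) = 3·e^(−0.58438) + 3·e^(−2.3541) + 2·e^(−5.5786) = 1.6724 + 0.28494 + 0.0075557 = 1.9649.
F = −kT ln Z = −120.64 × ln(1.9649) = −120.64 × 0.67544 = -81.5 meV.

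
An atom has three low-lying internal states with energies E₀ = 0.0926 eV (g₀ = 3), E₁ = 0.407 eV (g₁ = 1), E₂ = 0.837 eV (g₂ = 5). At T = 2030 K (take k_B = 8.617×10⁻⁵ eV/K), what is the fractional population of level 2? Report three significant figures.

0.0219

k_BT = 8.617×10⁻⁵ × 2030 K = 0.17493 eV.
Eᵢ/kT = 0.52935, 2.3266, 4.7848.
Z = Σ gᵢe^(−Eᵢ/kT) = 3·e^(−0.52935) + 1·e^(−2.3266) + 5·e^(−4.7848) = 1.7670 + 0.097627 + 0.041779 = 1.9064.
P₂ = g₂ e^(−E₂/kT) / Z = 0.041779/1.9064 = 0.0219.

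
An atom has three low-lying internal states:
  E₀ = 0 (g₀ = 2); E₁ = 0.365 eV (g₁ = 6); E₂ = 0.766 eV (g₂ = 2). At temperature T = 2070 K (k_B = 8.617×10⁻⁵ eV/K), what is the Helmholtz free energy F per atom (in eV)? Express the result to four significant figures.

-0.1838 eV

k_BT = 8.617×10⁻⁵ × 2070 K = 0.178372 eV.
Eᵢ/kT = 0, 2.04629, 4.29440.
Z = Σ gᵢe^(−Eᵢ/kT) = 2·e^(−0) + 6·e^(−2.04629) + 2·e^(−4.29440) = 2.00000 + 0.775280 + 0.0272895 = 2.80257.
F = −kT ln Z = −0.178372 × ln(2.80257) = −0.178372 × 1.03054 = -0.1838 eV.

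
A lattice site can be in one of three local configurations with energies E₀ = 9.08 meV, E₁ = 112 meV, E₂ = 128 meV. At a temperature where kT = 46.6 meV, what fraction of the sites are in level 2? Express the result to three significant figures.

Eᵢ/kT = 0.19485, 2.4034, 2.7468.
Z = Σ e^(−Eᵢ/kT) = e^(−0.19485) + e^(−2.4034) + e^(−2.7468) = 0.82296 + 0.090410 + 0.064133 = 0.97750.
P₂ = e^(−E₂/kT) / Z = 0.064133/0.97750 = 0.0656.

0.0656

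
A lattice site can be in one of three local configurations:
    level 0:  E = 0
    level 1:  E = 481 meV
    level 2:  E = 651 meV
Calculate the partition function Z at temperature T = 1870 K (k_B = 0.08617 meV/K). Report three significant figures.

k_BT = 0.08617 × 1870 K = 161.14 meV.
Eᵢ/kT = 0, 2.9850, 4.0400.
Z = Σ e^(−Eᵢ/kT) = e^(−0) + e^(−2.9850) + e^(−4.0400) = 1.0000 + 0.050540 + 0.017597 = 1.0681.

Z = 1.07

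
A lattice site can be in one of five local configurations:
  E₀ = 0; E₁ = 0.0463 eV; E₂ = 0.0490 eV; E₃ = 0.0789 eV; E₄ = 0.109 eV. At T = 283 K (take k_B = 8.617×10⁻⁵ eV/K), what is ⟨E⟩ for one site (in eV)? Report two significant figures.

0.013 eV

k_BT = 8.617×10⁻⁵ × 283 K = 0.02439 eV.
Eᵢ/kT = 0, 1.898, 2.009, 3.235, 4.469.
Z = Σ e^(−Eᵢ/kT) = e^(−0) + e^(−1.898) + e^(−2.009) + e^(−3.235) + e^(−4.469) = 1.000 + 0.1499 + 0.1341 + 0.03936 + 0.01146 = 1.335.
⟨E⟩ = Σ Eᵢ e^(−Eᵢ/kT) / Z = (0·1.000 + 0.0463·0.1499 + 0.0490·0.1341 + 0.0789·0.03936 + 0.109·0.01146) / 1.335 = 0.013 eV.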